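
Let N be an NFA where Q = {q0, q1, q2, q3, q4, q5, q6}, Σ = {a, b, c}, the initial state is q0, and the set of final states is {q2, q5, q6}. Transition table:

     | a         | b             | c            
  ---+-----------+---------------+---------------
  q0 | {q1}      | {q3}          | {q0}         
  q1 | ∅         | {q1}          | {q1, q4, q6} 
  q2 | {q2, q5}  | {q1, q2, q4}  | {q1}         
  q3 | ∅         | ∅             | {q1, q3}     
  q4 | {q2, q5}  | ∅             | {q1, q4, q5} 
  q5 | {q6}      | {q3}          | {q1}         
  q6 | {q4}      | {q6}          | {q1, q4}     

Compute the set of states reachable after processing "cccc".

{q0}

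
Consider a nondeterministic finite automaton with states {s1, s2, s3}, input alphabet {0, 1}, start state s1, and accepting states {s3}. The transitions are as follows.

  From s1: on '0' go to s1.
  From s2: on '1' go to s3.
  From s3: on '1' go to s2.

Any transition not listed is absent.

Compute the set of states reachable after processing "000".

Start in {s1}.
Read '0': s1→{s1}; now {s1}.
Read '0': s1→{s1}; now {s1}.
Read '0': s1→{s1}; now {s1}.

{s1}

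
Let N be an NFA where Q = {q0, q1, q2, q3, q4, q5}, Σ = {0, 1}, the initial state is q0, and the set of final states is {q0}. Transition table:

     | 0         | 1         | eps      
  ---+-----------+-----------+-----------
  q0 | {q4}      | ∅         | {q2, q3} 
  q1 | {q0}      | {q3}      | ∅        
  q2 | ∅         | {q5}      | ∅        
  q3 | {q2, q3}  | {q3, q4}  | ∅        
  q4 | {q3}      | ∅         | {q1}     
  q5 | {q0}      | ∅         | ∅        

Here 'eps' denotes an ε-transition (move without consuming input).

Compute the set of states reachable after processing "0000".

{q0, q2, q3}

Start: ε-closure({q0}) = {q0, q2, q3}.
Read '0': q0→{q4}, q2→∅, q3→{q2, q3}; union {q2, q3, q4}; ε-closure = {q1, q2, q3, q4}.
Read '0': q1→{q0}, q2→∅, q3→{q2, q3}, q4→{q3}; now {q0, q2, q3}.
Read '0': q0→{q4}, q2→∅, q3→{q2, q3}; union {q2, q3, q4}; ε-closure = {q1, q2, q3, q4}.
Read '0': q1→{q0}, q2→∅, q3→{q2, q3}, q4→{q3}; now {q0, q2, q3}.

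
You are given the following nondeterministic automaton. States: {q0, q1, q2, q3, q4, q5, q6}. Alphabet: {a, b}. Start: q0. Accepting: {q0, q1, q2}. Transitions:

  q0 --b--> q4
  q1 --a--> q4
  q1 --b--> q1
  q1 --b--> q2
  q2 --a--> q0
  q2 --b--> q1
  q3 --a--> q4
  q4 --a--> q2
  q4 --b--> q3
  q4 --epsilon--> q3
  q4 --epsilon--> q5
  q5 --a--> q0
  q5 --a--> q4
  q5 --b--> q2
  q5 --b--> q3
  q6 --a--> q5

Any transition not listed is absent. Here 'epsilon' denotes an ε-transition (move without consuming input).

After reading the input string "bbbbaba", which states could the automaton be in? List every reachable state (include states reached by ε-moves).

{q0, q2, q3, q4, q5}

Start in {q0}.
Read 'b': q0→{q4}; union {q4}; ε-closure = {q3, q4, q5}.
Read 'b': q3→∅, q4→{q3}, q5→{q2, q3}; now {q2, q3}.
Read 'b': q2→{q1}, q3→∅; now {q1}.
Read 'b': q1→{q1, q2}; now {q1, q2}.
Read 'a': q1→{q4}, q2→{q0}; union {q0, q4}; ε-closure = {q0, q3, q4, q5}.
Read 'b': q0→{q4}, q3→∅, q4→{q3}, q5→{q2, q3}; union {q2, q3, q4}; ε-closure = {q2, q3, q4, q5}.
Read 'a': q2→{q0}, q3→{q4}, q4→{q2}, q5→{q0, q4}; union {q0, q2, q4}; ε-closure = {q0, q2, q3, q4, q5}.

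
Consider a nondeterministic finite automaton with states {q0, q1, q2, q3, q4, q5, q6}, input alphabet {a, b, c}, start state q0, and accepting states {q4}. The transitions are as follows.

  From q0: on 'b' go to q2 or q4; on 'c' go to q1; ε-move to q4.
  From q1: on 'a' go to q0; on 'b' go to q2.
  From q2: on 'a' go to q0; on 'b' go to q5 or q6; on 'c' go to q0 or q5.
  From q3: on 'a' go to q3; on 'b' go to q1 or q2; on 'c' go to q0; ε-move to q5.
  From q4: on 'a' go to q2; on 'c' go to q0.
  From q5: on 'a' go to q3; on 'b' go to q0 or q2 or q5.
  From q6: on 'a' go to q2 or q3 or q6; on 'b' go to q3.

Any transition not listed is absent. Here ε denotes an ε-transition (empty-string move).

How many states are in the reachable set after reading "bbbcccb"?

2

Start: ε-closure({q0}) = {q0, q4}.
Read 'b': q0→{q2, q4}, q4→∅; now {q2, q4}.
Read 'b': q2→{q5, q6}, q4→∅; now {q5, q6}.
Read 'b': q5→{q0, q2, q5}, q6→{q3}; union {q0, q2, q3, q5}; ε-closure = {q0, q2, q3, q4, q5}.
Read 'c': q0→{q1}, q2→{q0, q5}, q3→{q0}, q4→{q0}, q5→∅; union {q0, q1, q5}; ε-closure = {q0, q1, q4, q5}.
Read 'c': q0→{q1}, q1→∅, q4→{q0}, q5→∅; union {q0, q1}; ε-closure = {q0, q1, q4}.
Read 'c': q0→{q1}, q1→∅, q4→{q0}; union {q0, q1}; ε-closure = {q0, q1, q4}.
Read 'b': q0→{q2, q4}, q1→{q2}, q4→∅; now {q2, q4}.
That set has 2 states.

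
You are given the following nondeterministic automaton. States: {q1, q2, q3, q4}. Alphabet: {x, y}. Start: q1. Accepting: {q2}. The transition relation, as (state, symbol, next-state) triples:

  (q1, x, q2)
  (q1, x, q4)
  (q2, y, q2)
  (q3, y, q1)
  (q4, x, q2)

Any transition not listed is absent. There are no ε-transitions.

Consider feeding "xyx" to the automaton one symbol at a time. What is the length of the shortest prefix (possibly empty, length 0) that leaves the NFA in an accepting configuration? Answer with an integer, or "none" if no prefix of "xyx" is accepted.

1

Start in {q1}.
Read 'x': {q1} → {q2, q4}.
None of the earlier sets intersect F, but {q2, q4} does.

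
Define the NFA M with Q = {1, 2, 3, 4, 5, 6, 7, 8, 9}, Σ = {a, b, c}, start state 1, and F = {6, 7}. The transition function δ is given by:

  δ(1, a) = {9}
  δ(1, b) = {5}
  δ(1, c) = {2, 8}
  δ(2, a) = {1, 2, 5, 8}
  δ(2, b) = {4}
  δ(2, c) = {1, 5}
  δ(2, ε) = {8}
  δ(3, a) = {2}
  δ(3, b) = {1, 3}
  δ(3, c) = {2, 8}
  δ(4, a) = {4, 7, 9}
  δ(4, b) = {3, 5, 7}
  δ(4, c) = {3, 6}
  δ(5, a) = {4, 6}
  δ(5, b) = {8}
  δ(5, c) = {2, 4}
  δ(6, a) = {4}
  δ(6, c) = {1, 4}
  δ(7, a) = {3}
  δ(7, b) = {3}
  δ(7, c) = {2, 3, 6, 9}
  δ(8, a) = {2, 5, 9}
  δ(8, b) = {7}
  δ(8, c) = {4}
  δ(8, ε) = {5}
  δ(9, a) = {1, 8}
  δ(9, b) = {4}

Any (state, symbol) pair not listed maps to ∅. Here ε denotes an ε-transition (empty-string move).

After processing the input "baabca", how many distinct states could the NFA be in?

Start in {1}.
Read 'b': 1→{5}; now {5}.
Read 'a': 5→{4, 6}; now {4, 6}.
Read 'a': 4→{4, 7, 9}, 6→{4}; now {4, 7, 9}.
Read 'b': 4→{3, 5, 7}, 7→{3}, 9→{4}; now {3, 4, 5, 7}.
Read 'c': 3→{2, 8}, 4→{3, 6}, 5→{2, 4}, 7→{2, 3, 6, 9}; union {2, 3, 4, 6, 8, 9}; ε-closure = {2, 3, 4, 5, 6, 8, 9}.
Read 'a': 2→{1, 2, 5, 8}, 3→{2}, 4→{4, 7, 9}, 5→{4, 6}, 6→{4}, 8→{2, 5, 9}, 9→{1, 8}; now {1, 2, 4, 5, 6, 7, 8, 9}.
That set has 8 states.

8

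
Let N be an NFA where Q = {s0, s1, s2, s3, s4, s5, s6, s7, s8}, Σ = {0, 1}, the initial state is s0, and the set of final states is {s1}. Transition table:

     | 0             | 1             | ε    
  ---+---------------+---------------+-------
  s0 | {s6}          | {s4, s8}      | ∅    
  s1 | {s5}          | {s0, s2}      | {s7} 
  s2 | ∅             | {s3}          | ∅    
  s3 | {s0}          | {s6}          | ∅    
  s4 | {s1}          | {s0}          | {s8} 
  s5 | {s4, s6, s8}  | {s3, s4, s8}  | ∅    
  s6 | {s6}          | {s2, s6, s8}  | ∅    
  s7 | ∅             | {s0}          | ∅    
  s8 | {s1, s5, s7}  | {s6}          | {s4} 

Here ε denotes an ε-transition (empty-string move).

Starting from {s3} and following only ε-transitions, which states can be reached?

{s3}

Begin with {s3}.
No ε-moves leave this set, so the closure equals the set itself.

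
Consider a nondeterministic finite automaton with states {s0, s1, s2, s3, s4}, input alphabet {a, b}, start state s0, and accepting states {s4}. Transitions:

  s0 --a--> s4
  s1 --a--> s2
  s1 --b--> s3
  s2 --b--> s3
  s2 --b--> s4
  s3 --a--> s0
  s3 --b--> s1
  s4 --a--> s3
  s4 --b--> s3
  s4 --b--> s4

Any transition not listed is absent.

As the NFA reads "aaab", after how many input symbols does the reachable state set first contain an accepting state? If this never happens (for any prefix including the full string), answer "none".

1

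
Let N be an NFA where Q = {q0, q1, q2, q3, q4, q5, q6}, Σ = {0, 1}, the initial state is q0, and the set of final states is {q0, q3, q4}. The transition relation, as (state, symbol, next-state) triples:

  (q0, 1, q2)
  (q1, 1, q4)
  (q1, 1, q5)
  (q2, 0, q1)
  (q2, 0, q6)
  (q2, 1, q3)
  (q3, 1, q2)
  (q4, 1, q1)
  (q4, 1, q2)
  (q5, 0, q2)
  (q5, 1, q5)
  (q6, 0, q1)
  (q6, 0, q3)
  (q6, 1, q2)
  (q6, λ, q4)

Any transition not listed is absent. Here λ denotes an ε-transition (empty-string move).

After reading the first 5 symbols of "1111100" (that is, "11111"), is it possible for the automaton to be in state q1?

No

Start in {q0}.
Read '1': q0→{q2}; now {q2}.
Read '1': q2→{q3}; now {q3}.
Read '1': q3→{q2}; now {q2}.
Read '1': q2→{q3}; now {q3}.
Read '1': q3→{q2}; now {q2}.
State q1 is not in {q2}.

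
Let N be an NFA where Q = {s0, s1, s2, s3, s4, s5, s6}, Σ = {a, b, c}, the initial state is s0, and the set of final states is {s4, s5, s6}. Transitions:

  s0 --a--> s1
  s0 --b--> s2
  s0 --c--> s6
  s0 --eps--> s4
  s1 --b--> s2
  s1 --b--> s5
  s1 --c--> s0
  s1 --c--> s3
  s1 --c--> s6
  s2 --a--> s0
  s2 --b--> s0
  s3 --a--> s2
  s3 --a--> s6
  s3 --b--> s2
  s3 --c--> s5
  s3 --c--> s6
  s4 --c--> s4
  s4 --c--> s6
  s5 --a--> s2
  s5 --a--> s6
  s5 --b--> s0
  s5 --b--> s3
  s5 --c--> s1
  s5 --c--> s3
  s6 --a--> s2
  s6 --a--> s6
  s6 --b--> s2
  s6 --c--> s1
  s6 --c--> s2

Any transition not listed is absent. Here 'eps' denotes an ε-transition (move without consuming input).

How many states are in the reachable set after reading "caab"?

Start: ε-closure({s0}) = {s0, s4}.
Read 'c': {s0, s4} → {s4, s6}.
Read 'a': {s4, s6} → {s2, s6}.
Read 'a': {s2, s6} → {s0, s2, s4, s6}.
Read 'b': {s0, s2, s4, s6} → {s0, s2, s4}.
That set has 3 states.

3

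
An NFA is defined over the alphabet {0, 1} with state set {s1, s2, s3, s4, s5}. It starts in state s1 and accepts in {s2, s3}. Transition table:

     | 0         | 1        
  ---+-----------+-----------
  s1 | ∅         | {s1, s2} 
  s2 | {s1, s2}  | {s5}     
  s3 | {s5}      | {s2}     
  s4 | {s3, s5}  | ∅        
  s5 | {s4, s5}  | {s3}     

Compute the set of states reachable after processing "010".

∅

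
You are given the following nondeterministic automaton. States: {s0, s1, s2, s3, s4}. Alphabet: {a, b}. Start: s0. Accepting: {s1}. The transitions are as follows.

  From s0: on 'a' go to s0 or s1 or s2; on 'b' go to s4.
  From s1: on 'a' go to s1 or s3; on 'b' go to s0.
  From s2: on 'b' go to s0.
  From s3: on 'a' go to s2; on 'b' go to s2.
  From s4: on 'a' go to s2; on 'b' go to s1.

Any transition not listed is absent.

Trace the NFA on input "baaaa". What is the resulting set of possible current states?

Start in {s0}.
Read 'b': s0→{s4}; now {s4}.
Read 'a': s4→{s2}; now {s2}.
Read 'a': s2→∅; now ∅.
The set is empty and remains empty for the remaining 2 symbols.

∅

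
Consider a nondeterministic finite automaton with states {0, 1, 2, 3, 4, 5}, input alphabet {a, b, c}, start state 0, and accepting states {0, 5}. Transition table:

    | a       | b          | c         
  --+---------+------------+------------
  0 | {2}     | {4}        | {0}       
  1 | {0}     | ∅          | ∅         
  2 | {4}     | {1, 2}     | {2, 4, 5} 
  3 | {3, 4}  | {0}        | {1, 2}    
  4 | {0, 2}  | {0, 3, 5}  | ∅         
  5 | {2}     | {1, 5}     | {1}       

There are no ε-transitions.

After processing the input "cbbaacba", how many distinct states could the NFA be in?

Start in {0}.
Read 'c': {0} → {0}.
Read 'b': {0} → {4}.
Read 'b': {4} → {0, 3, 5}.
Read 'a': {0, 3, 5} → {2, 3, 4}.
Read 'a': {2, 3, 4} → {0, 2, 3, 4}.
Read 'c': {0, 2, 3, 4} → {0, 1, 2, 4, 5}.
Read 'b': {0, 1, 2, 4, 5} → {0, 1, 2, 3, 4, 5}.
Read 'a': {0, 1, 2, 3, 4, 5} → {0, 2, 3, 4}.
That set has 4 states.

4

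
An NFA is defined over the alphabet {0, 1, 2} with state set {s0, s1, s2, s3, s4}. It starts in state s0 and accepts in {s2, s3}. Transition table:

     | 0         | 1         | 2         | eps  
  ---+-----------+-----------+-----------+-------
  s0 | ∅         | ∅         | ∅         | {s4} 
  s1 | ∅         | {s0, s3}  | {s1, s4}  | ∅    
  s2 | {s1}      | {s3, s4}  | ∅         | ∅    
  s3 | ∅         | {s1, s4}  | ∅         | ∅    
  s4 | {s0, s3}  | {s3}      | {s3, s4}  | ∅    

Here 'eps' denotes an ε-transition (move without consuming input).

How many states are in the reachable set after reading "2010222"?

Start: ε-closure({s0}) = {s0, s4}.
Read '2': s0→∅, s4→{s3, s4}; now {s3, s4}.
Read '0': s3→∅, s4→{s0, s3}; union {s0, s3}; ε-closure = {s0, s3, s4}.
Read '1': s0→∅, s3→{s1, s4}, s4→{s3}; now {s1, s3, s4}.
Read '0': s1→∅, s3→∅, s4→{s0, s3}; union {s0, s3}; ε-closure = {s0, s3, s4}.
Read '2': s0→∅, s3→∅, s4→{s3, s4}; now {s3, s4}.
Read '2': s3→∅, s4→{s3, s4}; now {s3, s4}.
Read '2': s3→∅, s4→{s3, s4}; now {s3, s4}.
That set has 2 states.

2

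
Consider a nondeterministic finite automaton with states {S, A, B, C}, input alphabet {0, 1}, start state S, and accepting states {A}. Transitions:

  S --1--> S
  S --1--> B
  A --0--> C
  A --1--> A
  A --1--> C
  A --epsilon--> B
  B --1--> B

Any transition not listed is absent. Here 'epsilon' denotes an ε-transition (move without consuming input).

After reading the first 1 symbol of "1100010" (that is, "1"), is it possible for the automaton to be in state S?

Start in {S}.
Read '1': {S} → {S, B}.
State S is in {S, B}.

Yes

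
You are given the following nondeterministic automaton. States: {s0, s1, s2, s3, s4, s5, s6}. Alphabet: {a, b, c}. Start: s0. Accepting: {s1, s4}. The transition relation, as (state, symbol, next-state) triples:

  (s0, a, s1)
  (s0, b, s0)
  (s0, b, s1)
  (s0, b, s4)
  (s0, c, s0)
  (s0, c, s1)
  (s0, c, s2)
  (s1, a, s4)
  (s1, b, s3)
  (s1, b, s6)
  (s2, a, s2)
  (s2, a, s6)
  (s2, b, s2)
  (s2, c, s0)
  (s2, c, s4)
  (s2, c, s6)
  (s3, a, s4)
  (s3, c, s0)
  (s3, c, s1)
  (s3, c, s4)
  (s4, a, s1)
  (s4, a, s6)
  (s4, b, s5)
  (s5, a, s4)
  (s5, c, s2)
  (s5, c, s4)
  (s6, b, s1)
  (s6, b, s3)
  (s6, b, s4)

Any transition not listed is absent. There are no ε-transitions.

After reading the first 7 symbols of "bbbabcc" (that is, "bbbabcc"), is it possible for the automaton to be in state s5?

No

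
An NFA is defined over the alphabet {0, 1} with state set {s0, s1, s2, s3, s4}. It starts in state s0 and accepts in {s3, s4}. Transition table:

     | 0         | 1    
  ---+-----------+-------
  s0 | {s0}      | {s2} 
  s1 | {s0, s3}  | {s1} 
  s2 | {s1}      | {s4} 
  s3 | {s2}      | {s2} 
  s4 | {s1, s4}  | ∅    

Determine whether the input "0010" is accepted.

Start in {s0}.
Read '0': {s0} → {s0}.
Read '0': {s0} → {s0}.
Read '1': {s0} → {s2}.
Read '0': {s2} → {s1}.
The final set {s1} contains no accepting state.

No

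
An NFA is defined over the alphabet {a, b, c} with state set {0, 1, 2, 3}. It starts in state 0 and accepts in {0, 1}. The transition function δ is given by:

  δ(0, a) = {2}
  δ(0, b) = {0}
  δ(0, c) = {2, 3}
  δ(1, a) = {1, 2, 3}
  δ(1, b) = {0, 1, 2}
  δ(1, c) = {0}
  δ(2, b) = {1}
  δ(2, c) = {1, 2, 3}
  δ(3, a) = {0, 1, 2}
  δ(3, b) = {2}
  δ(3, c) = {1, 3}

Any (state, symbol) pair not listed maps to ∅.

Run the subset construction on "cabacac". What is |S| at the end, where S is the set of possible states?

Start in {0}.
Read 'c': 0→{2, 3}; now {2, 3}.
Read 'a': 2→∅, 3→{0, 1, 2}; now {0, 1, 2}.
Read 'b': 0→{0}, 1→{0, 1, 2}, 2→{1}; now {0, 1, 2}.
Read 'a': 0→{2}, 1→{1, 2, 3}, 2→∅; now {1, 2, 3}.
Read 'c': 1→{0}, 2→{1, 2, 3}, 3→{1, 3}; now {0, 1, 2, 3}.
Read 'a': 0→{2}, 1→{1, 2, 3}, 2→∅, 3→{0, 1, 2}; now {0, 1, 2, 3}.
Read 'c': 0→{2, 3}, 1→{0}, 2→{1, 2, 3}, 3→{1, 3}; now {0, 1, 2, 3}.
That set has 4 states.

4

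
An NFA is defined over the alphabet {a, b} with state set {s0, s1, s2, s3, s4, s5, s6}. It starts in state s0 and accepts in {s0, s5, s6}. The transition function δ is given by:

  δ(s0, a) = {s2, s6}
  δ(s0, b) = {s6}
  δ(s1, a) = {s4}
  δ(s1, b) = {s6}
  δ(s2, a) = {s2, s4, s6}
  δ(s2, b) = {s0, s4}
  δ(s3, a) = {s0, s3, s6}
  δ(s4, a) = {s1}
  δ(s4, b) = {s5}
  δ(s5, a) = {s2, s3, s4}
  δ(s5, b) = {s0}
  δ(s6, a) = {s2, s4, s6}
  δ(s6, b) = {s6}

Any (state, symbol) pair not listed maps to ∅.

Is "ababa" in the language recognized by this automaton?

Yes

Start in {s0}.
Read 'a': s0→{s2, s6}; now {s2, s6}.
Read 'b': s2→{s0, s4}, s6→{s6}; now {s0, s4, s6}.
Read 'a': s0→{s2, s6}, s4→{s1}, s6→{s2, s4, s6}; now {s1, s2, s4, s6}.
Read 'b': s1→{s6}, s2→{s0, s4}, s4→{s5}, s6→{s6}; now {s0, s4, s5, s6}.
Read 'a': s0→{s2, s6}, s4→{s1}, s5→{s2, s3, s4}, s6→{s2, s4, s6}; now {s1, s2, s3, s4, s6}.
The final set {s1, s2, s3, s4, s6} contains the accepting state s6.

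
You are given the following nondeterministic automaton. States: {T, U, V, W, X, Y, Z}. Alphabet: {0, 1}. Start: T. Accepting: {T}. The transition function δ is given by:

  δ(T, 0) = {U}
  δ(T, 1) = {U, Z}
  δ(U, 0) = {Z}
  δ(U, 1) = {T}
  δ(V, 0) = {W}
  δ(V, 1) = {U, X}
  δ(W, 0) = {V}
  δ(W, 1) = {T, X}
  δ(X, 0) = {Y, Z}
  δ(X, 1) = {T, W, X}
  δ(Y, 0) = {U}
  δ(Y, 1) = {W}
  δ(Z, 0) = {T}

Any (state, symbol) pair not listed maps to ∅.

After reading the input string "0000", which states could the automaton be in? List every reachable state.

{U}

Start in {T}.
Read '0': T→{U}; now {U}.
Read '0': U→{Z}; now {Z}.
Read '0': Z→{T}; now {T}.
Read '0': T→{U}; now {U}.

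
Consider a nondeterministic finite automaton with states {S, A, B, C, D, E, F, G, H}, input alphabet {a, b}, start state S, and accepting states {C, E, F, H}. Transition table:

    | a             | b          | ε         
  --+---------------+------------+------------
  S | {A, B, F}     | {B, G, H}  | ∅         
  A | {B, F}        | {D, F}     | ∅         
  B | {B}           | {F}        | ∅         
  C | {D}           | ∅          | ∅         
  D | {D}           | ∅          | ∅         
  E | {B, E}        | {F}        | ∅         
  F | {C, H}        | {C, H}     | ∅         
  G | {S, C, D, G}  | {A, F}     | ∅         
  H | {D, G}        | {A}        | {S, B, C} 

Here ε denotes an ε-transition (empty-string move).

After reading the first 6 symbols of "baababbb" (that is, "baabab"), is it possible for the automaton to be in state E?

Start in {S}.
Read 'b': {S} → {S, B, C, G, H}.
Read 'a': {S, B, C, G, H} → {S, A, B, C, D, F, G}.
Read 'a': {S, A, B, C, D, F, G} → {S, A, B, C, D, F, G, H}.
Read 'b': {S, A, B, C, D, F, G, H} → {S, A, B, C, D, F, G, H}.
Read 'a': {S, A, B, C, D, F, G, H} → {S, A, B, C, D, F, G, H}.
Read 'b': {S, A, B, C, D, F, G, H} → {S, A, B, C, D, F, G, H}.
State E is not in {S, A, B, C, D, F, G, H}.

No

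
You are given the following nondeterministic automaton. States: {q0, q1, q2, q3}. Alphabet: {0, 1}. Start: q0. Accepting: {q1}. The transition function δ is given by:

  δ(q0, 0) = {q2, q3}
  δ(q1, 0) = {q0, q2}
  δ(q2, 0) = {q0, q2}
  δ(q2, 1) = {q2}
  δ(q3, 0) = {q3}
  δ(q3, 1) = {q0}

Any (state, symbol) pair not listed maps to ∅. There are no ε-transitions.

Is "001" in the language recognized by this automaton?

Start in {q0}.
Read '0': {q0} → {q2, q3}.
Read '0': {q2, q3} → {q0, q2, q3}.
Read '1': {q0, q2, q3} → {q0, q2}.
The final set {q0, q2} contains no accepting state.

No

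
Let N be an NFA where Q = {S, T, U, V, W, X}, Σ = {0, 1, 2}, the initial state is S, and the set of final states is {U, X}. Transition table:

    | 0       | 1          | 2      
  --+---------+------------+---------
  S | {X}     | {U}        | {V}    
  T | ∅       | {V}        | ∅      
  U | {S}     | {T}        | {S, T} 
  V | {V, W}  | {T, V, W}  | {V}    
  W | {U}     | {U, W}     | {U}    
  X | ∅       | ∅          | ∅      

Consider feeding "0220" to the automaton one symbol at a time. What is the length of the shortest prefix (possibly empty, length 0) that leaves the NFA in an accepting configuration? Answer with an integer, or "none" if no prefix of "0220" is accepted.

1

Start in {S}.
Read '0': {S} → {X}.
None of the earlier sets intersect F, but {X} does.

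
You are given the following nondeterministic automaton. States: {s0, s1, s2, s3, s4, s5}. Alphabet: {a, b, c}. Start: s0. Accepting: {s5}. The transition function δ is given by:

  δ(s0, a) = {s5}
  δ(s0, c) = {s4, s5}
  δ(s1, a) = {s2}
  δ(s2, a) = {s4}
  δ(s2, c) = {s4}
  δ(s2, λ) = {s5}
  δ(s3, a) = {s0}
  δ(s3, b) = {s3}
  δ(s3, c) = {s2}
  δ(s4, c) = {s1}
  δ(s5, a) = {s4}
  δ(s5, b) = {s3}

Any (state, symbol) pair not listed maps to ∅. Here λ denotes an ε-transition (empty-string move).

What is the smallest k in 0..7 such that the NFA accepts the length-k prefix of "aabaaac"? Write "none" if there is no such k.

1

Start in {s0}.
Read 'a': s0→{s5}; now {s5}.
None of the earlier sets intersect F, but {s5} does.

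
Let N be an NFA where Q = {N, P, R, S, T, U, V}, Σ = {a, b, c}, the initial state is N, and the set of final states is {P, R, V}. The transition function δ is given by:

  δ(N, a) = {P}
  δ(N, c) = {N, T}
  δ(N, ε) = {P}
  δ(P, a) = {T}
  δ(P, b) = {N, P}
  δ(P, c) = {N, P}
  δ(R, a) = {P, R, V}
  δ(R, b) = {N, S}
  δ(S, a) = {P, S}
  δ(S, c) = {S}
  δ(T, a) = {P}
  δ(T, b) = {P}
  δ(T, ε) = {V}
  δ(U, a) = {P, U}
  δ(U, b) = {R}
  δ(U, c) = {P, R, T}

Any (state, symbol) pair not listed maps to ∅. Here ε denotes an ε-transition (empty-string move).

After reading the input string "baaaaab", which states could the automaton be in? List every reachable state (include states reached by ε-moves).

{N, P}

Start: ε-closure({N}) = {N, P}.
Read 'b': {N, P} → {N, P}.
Read 'a': {N, P} → {P, T, V}.
Read 'a': {P, T, V} → {P, T, V}.
Read 'a': {P, T, V} → {P, T, V}.
Read 'a': {P, T, V} → {P, T, V}.
Read 'a': {P, T, V} → {P, T, V}.
Read 'b': {P, T, V} → {N, P}.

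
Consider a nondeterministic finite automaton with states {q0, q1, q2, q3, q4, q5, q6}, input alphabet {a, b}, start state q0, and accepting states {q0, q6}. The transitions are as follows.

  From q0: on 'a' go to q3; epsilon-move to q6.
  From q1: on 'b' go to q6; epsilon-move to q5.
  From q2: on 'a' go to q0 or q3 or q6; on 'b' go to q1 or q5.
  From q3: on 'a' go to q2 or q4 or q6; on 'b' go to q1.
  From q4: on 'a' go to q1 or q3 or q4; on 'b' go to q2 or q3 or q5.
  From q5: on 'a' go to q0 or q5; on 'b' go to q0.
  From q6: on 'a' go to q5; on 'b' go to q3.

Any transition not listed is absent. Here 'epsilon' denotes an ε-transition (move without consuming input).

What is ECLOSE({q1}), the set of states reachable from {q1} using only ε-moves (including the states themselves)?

{q1, q5}

Begin with {q1}.
ε-move q1 → q5; add q5.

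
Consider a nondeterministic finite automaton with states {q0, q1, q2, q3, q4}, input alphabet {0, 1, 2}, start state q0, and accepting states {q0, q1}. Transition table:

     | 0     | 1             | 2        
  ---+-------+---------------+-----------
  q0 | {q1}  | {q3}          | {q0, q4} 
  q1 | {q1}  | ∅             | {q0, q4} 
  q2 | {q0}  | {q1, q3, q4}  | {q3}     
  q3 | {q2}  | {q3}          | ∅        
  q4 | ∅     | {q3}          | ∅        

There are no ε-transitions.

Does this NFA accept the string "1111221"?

No

Start in {q0}.
Read '1': q0→{q3}; now {q3}.
Read '1': q3→{q3}; now {q3}.
Read '1': q3→{q3}; now {q3}.
Read '1': q3→{q3}; now {q3}.
Read '2': q3→∅; now ∅.
The set is empty and remains empty for the remaining 2 symbols.
The final set ∅ contains no accepting state.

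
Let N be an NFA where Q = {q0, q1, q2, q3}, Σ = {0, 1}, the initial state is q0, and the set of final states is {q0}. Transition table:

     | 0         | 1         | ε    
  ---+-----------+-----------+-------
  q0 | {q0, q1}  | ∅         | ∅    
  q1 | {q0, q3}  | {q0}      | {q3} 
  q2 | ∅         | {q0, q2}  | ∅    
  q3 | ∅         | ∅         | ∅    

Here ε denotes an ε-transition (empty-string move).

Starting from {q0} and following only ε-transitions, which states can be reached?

{q0}

Begin with {q0}.
No ε-moves leave this set, so the closure equals the set itself.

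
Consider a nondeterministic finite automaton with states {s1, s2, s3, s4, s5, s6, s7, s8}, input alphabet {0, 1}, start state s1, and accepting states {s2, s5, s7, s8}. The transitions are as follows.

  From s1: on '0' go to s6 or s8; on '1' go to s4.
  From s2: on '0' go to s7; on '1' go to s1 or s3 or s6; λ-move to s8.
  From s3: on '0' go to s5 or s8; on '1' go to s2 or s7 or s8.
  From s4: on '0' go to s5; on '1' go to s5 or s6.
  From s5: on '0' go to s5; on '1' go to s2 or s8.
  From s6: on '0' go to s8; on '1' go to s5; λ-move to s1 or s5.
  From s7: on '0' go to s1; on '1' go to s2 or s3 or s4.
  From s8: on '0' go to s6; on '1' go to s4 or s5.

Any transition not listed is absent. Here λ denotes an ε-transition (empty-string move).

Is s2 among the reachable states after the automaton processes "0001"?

Yes

Start in {s1}.
Read '0': {s1} → {s1, s5, s6, s8}.
Read '0': {s1, s5, s6, s8} → {s1, s5, s6, s8}.
Read '0': {s1, s5, s6, s8} → {s1, s5, s6, s8}.
Read '1': {s1, s5, s6, s8} → {s2, s4, s5, s8}.
State s2 is in {s2, s4, s5, s8}.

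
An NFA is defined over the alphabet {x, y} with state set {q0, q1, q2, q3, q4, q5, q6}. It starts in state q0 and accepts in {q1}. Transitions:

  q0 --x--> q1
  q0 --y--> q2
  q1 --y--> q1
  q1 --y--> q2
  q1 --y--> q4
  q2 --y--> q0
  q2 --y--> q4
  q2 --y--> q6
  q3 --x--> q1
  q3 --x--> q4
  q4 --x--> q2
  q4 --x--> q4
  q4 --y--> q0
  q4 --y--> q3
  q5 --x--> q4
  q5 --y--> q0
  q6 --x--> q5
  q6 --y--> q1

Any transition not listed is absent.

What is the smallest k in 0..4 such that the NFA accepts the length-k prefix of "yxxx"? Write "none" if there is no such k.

none

Start in {q0}.
Read 'y': q0→{q2}; now {q2}.
Read 'x': q2→∅; now ∅.
The set is empty and remains empty for the remaining 2 symbols.
No reachable set along the way intersects F.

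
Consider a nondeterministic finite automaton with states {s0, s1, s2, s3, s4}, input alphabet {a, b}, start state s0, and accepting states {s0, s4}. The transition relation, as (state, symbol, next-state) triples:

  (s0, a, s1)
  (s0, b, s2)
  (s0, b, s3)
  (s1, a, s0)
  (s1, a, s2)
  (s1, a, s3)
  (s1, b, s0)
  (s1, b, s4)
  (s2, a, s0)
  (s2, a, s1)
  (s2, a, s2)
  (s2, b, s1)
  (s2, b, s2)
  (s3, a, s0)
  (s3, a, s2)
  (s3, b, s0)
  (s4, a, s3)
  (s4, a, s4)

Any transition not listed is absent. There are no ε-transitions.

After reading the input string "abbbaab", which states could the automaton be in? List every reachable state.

{s0, s1, s2, s3, s4}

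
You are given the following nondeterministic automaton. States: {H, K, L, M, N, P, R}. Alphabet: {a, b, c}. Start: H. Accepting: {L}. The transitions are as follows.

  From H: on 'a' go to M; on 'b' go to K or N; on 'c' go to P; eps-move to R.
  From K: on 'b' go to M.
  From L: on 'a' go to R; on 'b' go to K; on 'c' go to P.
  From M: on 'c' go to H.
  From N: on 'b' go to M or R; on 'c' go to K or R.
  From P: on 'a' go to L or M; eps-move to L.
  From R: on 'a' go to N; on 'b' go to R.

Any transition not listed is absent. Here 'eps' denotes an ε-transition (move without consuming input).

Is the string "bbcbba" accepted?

Start: ε-closure({H}) = {H, R}.
Read 'b': H→{K, N}, R→{R}; now {K, N, R}.
Read 'b': K→{M}, N→{M, R}, R→{R}; now {M, R}.
Read 'c': M→{H}, R→∅; union {H}; ε-closure = {H, R}.
Read 'b': H→{K, N}, R→{R}; now {K, N, R}.
Read 'b': K→{M}, N→{M, R}, R→{R}; now {M, R}.
Read 'a': M→∅, R→{N}; now {N}.
The final set {N} contains no accepting state.

No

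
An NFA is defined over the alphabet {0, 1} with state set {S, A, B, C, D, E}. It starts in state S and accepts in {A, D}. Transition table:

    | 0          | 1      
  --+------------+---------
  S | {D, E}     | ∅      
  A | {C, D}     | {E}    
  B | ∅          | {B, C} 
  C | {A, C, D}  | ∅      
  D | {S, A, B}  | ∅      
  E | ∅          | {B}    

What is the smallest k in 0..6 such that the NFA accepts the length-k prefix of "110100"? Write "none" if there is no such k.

Start in {S}.
Read '1': {S} → ∅.
The set is empty and remains empty for the remaining 5 symbols.
No reachable set along the way intersects F.

none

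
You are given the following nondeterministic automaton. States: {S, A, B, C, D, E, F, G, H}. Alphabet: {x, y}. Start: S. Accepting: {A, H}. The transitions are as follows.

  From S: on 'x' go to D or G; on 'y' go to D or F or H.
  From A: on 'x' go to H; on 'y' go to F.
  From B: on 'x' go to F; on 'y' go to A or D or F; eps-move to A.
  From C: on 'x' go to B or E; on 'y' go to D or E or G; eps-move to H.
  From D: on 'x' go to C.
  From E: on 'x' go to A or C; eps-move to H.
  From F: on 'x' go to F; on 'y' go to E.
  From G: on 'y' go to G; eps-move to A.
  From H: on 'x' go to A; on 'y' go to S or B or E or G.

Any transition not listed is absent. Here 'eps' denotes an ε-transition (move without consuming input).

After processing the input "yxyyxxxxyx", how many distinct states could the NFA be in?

6

Start in {S}.
Read 'y': {S} → {D, F, H}.
Read 'x': {D, F, H} → {A, C, F, H}.
Read 'y': {A, C, F, H} → {S, A, B, D, E, F, G, H}.
Read 'y': {S, A, B, D, E, F, G, H} → {S, A, B, D, E, F, G, H}.
Read 'x': {S, A, B, D, E, F, G, H} → {A, C, D, F, G, H}.
Read 'x': {A, C, D, F, G, H} → {A, B, C, E, F, H}.
Read 'x': {A, B, C, E, F, H} → {A, B, C, E, F, H}.
Read 'x': {A, B, C, E, F, H} → {A, B, C, E, F, H}.
Read 'y': {A, B, C, E, F, H} → {S, A, B, D, E, F, G, H}.
Read 'x': {S, A, B, D, E, F, G, H} → {A, C, D, F, G, H}.
That set has 6 states.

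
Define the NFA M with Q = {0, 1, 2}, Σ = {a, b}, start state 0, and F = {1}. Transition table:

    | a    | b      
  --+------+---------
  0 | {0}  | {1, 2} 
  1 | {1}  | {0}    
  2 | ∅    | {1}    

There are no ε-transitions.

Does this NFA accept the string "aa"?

Start in {0}.
Read 'a': {0} → {0}.
Read 'a': {0} → {0}.
The final set {0} contains no accepting state.

No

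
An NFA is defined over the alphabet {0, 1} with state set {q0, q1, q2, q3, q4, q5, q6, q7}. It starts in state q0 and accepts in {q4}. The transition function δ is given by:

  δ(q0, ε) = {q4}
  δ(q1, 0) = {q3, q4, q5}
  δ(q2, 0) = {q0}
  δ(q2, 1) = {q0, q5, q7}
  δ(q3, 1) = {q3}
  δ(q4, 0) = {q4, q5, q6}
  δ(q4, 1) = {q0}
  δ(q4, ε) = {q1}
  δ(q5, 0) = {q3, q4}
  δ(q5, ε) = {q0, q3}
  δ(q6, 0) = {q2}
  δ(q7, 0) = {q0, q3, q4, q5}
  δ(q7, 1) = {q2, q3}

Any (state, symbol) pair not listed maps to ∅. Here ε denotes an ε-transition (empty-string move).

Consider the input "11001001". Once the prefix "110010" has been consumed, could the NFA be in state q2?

No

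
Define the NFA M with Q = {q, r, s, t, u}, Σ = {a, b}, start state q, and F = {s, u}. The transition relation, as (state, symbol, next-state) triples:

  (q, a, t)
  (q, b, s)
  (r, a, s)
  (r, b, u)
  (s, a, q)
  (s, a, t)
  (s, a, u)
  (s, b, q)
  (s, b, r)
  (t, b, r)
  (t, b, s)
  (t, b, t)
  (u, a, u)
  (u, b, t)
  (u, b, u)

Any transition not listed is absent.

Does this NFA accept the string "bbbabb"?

Yes

Start in {q}.
Read 'b': {q} → {s}.
Read 'b': {s} → {q, r}.
Read 'b': {q, r} → {s, u}.
Read 'a': {s, u} → {q, t, u}.
Read 'b': {q, t, u} → {r, s, t, u}.
Read 'b': {r, s, t, u} → {q, r, s, t, u}.
The final set {q, r, s, t, u} contains the accepting states s, u.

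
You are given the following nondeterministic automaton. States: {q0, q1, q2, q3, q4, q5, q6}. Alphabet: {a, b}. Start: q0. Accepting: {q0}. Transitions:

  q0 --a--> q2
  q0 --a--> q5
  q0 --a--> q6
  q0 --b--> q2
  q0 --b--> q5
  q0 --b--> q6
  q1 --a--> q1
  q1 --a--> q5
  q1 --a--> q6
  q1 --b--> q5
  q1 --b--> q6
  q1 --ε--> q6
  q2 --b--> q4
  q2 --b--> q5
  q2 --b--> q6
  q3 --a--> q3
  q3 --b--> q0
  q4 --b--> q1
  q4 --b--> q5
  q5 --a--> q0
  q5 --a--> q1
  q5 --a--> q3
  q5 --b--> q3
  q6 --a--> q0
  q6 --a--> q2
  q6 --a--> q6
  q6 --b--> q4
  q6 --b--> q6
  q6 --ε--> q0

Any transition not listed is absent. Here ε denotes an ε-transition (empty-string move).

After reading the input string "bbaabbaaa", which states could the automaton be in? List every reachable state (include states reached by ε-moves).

{q0, q1, q2, q3, q5, q6}

Start in {q0}.
Read 'b': q0→{q2, q5, q6}; union {q2, q5, q6}; ε-closure = {q0, q2, q5, q6}.
Read 'b': q0→{q2, q5, q6}, q2→{q4, q5, q6}, q5→{q3}, q6→{q4, q6}; union {q2, q3, q4, q5, q6}; ε-closure = {q0, q2, q3, q4, q5, q6}.
Read 'a': q0→{q2, q5, q6}, q2→∅, q3→{q3}, q4→∅, q5→{q0, q1, q3}, q6→{q0, q2, q6}; now {q0, q1, q2, q3, q5, q6}.
Read 'a': q0→{q2, q5, q6}, q1→{q1, q5, q6}, q2→∅, q3→{q3}, q5→{q0, q1, q3}, q6→{q0, q2, q6}; now {q0, q1, q2, q3, q5, q6}.
Read 'b': q0→{q2, q5, q6}, q1→{q5, q6}, q2→{q4, q5, q6}, q3→{q0}, q5→{q3}, q6→{q4, q6}; now {q0, q2, q3, q4, q5, q6}.
Read 'b': q0→{q2, q5, q6}, q2→{q4, q5, q6}, q3→{q0}, q4→{q1, q5}, q5→{q3}, q6→{q4, q6}; now {q0, q1, q2, q3, q4, q5, q6}.
Read 'a': q0→{q2, q5, q6}, q1→{q1, q5, q6}, q2→∅, q3→{q3}, q4→∅, q5→{q0, q1, q3}, q6→{q0, q2, q6}; now {q0, q1, q2, q3, q5, q6}.
Read 'a': q0→{q2, q5, q6}, q1→{q1, q5, q6}, q2→∅, q3→{q3}, q5→{q0, q1, q3}, q6→{q0, q2, q6}; now {q0, q1, q2, q3, q5, q6}.
Read 'a': q0→{q2, q5, q6}, q1→{q1, q5, q6}, q2→∅, q3→{q3}, q5→{q0, q1, q3}, q6→{q0, q2, q6}; now {q0, q1, q2, q3, q5, q6}.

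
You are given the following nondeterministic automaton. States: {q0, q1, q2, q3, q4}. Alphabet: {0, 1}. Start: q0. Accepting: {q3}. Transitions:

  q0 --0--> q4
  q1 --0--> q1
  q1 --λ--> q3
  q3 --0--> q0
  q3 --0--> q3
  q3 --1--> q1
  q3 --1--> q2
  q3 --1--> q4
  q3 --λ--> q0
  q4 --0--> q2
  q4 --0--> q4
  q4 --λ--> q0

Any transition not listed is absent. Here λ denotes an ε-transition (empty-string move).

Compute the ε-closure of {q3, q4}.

Begin with {q3, q4}.
ε-move q3 → q0; add q0.

{q0, q3, q4}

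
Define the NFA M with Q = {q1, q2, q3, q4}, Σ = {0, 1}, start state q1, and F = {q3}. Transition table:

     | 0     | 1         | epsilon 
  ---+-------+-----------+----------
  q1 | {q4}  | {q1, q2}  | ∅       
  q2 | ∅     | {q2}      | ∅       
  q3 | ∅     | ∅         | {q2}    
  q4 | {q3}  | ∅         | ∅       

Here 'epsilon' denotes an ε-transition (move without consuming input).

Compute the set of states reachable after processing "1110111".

∅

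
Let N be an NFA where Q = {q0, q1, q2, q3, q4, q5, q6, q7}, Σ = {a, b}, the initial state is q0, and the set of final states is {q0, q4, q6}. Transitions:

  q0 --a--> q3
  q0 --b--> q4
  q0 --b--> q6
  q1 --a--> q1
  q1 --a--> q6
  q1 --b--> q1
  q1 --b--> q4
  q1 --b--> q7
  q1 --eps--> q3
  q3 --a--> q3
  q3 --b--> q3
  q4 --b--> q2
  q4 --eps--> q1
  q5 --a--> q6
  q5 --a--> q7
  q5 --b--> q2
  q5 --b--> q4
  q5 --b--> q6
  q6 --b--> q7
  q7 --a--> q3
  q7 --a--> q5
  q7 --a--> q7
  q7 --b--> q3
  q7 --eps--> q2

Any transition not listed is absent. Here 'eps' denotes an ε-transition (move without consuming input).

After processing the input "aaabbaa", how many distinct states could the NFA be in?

Start in {q0}.
Read 'a': q0→{q3}; now {q3}.
Read 'a': q3→{q3}; now {q3}.
Read 'a': q3→{q3}; now {q3}.
Read 'b': q3→{q3}; now {q3}.
Read 'b': q3→{q3}; now {q3}.
Read 'a': q3→{q3}; now {q3}.
Read 'a': q3→{q3}; now {q3}.
That set has 1 state.

1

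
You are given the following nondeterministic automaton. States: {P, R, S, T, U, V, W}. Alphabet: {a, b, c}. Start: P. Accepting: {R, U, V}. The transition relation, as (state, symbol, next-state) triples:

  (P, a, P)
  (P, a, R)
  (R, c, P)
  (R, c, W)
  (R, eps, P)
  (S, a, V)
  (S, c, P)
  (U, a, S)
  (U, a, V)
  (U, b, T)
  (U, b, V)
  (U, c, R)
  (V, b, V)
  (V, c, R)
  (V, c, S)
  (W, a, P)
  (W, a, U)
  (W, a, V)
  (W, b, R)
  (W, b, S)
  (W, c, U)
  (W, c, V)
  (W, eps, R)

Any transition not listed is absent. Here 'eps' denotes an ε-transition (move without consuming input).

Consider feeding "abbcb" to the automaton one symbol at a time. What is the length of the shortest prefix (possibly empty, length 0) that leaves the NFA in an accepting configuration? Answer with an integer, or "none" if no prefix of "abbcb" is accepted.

Start in {P}.
Read 'a': {P} → {P, R}.
None of the earlier sets intersect F, but {P, R} does.

1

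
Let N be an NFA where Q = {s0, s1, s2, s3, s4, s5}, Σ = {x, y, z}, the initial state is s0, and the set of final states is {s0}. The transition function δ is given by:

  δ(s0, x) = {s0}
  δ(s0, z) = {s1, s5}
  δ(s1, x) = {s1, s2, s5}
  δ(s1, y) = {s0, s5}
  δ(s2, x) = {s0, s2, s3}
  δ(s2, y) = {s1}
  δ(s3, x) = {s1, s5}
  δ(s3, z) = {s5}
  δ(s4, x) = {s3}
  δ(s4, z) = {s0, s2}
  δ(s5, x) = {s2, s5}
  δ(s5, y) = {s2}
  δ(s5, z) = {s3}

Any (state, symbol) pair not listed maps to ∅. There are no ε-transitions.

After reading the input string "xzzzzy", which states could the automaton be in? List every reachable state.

∅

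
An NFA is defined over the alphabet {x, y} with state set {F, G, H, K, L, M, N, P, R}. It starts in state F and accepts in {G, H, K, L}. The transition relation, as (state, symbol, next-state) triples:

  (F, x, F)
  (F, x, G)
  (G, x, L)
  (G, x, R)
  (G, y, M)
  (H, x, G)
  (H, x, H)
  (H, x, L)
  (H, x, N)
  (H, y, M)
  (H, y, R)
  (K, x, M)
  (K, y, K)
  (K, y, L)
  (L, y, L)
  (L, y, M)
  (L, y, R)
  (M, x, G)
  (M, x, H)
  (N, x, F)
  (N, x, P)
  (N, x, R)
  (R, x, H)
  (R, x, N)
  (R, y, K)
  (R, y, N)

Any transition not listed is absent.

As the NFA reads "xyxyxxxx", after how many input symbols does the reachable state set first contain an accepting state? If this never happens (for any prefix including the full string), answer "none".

1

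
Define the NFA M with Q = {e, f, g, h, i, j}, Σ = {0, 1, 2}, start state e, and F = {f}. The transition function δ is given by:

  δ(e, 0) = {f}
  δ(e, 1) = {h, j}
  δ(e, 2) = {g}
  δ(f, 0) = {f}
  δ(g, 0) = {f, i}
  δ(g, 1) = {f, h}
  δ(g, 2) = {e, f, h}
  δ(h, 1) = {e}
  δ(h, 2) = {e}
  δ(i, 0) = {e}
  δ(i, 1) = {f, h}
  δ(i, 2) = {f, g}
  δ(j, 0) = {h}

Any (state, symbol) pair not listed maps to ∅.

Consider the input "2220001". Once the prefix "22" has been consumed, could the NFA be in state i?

Start in {e}.
Read '2': {e} → {g}.
Read '2': {g} → {e, f, h}.
State i is not in {e, f, h}.

No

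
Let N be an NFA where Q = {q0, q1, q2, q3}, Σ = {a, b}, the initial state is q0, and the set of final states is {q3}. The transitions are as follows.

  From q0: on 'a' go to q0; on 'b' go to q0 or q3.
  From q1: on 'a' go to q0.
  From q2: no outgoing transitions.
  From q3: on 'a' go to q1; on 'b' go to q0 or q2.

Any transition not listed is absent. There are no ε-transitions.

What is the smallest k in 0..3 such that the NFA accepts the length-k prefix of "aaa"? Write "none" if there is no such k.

Start in {q0}.
Read 'a': {q0} → {q0}.
Read 'a': {q0} → {q0}.
Read 'a': {q0} → {q0}.
No reachable set along the way intersects F.

none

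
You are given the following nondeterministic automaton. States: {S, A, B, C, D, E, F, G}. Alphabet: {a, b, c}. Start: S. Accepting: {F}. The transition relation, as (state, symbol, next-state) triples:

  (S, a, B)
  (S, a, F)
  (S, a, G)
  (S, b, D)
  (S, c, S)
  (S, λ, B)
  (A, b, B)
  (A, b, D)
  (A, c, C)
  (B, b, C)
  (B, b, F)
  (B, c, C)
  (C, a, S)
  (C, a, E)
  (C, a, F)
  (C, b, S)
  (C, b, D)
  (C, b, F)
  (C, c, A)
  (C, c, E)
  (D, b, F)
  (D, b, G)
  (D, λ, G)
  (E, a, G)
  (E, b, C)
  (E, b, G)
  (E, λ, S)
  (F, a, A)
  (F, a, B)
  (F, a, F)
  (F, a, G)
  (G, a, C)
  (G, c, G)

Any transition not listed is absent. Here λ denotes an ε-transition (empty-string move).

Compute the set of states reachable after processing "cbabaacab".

Start: ε-closure({S}) = {S, B}.
Read 'c': {S, B} → {S, B, C}.
Read 'b': {S, B, C} → {S, B, C, D, F, G}.
Read 'a': {S, B, C, D, F, G} → {S, A, B, C, E, F, G}.
Read 'b': {S, A, B, C, E, F, G} → {S, B, C, D, F, G}.
Read 'a': {S, B, C, D, F, G} → {S, A, B, C, E, F, G}.
Read 'a': {S, A, B, C, E, F, G} → {S, A, B, C, E, F, G}.
Read 'c': {S, A, B, C, E, F, G} → {S, A, B, C, E, G}.
Read 'a': {S, A, B, C, E, G} → {S, B, C, E, F, G}.
Read 'b': {S, B, C, E, F, G} → {S, B, C, D, F, G}.

{S, B, C, D, F, G}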